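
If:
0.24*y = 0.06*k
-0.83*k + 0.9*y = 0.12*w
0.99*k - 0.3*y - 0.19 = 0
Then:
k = 0.21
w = -1.05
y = 0.05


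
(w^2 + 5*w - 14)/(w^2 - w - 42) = (-w^2 - 5*w + 14)/(-w^2 + w + 42)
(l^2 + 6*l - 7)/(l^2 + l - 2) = (l + 7)/(l + 2)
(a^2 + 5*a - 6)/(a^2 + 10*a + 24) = (a - 1)/(a + 4)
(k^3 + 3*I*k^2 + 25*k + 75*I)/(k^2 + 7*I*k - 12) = (k^2 + 25)/(k + 4*I)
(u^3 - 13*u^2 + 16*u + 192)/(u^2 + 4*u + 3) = (u^2 - 16*u + 64)/(u + 1)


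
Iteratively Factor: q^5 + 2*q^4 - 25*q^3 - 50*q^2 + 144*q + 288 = (q - 4)*(q^4 + 6*q^3 - q^2 - 54*q - 72) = (q - 4)*(q + 2)*(q^3 + 4*q^2 - 9*q - 36) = (q - 4)*(q + 2)*(q + 4)*(q^2 - 9) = (q - 4)*(q - 3)*(q + 2)*(q + 4)*(q + 3)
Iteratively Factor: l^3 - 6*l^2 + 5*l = (l - 5)*(l^2 - l) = (l - 5)*(l - 1)*(l)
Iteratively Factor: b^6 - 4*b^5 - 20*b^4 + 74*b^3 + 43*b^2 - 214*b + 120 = (b - 3)*(b^5 - b^4 - 23*b^3 + 5*b^2 + 58*b - 40) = (b - 3)*(b + 2)*(b^4 - 3*b^3 - 17*b^2 + 39*b - 20) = (b - 3)*(b - 1)*(b + 2)*(b^3 - 2*b^2 - 19*b + 20) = (b - 3)*(b - 1)^2*(b + 2)*(b^2 - b - 20) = (b - 5)*(b - 3)*(b - 1)^2*(b + 2)*(b + 4)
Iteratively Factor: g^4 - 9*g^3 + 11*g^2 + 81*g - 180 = (g - 3)*(g^3 - 6*g^2 - 7*g + 60) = (g - 5)*(g - 3)*(g^2 - g - 12) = (g - 5)*(g - 3)*(g + 3)*(g - 4)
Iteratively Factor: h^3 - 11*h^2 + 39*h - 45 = (h - 3)*(h^2 - 8*h + 15) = (h - 5)*(h - 3)*(h - 3)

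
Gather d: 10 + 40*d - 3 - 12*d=28*d + 7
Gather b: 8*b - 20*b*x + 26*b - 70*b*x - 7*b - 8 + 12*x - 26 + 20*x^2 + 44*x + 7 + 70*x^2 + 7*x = b*(27 - 90*x) + 90*x^2 + 63*x - 27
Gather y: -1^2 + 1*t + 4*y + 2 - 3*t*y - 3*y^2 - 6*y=t - 3*y^2 + y*(-3*t - 2) + 1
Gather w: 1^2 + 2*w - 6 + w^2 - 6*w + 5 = w^2 - 4*w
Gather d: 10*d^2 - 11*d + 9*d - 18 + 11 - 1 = 10*d^2 - 2*d - 8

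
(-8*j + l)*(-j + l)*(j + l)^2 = 8*j^4 + 7*j^3*l - 9*j^2*l^2 - 7*j*l^3 + l^4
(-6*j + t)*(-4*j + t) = 24*j^2 - 10*j*t + t^2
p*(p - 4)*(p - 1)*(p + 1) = p^4 - 4*p^3 - p^2 + 4*p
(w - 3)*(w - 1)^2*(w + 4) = w^4 - w^3 - 13*w^2 + 25*w - 12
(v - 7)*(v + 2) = v^2 - 5*v - 14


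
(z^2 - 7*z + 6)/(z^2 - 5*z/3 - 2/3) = 3*(-z^2 + 7*z - 6)/(-3*z^2 + 5*z + 2)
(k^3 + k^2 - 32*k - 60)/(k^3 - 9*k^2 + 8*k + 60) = (k + 5)/(k - 5)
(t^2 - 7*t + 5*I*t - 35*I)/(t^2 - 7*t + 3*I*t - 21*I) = (t + 5*I)/(t + 3*I)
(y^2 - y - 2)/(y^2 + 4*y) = (y^2 - y - 2)/(y*(y + 4))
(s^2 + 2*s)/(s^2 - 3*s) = (s + 2)/(s - 3)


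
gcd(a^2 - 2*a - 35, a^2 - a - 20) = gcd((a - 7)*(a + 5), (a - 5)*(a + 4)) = 1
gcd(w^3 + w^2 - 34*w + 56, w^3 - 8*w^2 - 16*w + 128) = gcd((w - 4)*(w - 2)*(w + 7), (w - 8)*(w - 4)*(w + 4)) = w - 4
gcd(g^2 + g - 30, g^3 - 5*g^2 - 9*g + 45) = g - 5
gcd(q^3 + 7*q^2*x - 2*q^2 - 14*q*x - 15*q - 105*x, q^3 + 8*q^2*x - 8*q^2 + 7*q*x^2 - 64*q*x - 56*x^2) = q + 7*x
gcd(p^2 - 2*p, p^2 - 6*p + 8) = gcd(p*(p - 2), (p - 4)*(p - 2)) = p - 2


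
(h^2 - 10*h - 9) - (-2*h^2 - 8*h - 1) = 3*h^2 - 2*h - 8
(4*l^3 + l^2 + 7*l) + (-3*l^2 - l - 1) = 4*l^3 - 2*l^2 + 6*l - 1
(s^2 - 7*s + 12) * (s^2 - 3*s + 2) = s^4 - 10*s^3 + 35*s^2 - 50*s + 24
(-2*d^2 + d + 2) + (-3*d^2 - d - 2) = -5*d^2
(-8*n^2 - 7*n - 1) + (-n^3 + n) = -n^3 - 8*n^2 - 6*n - 1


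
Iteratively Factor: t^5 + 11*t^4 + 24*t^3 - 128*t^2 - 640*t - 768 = (t + 4)*(t^4 + 7*t^3 - 4*t^2 - 112*t - 192) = (t + 4)^2*(t^3 + 3*t^2 - 16*t - 48) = (t - 4)*(t + 4)^2*(t^2 + 7*t + 12) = (t - 4)*(t + 3)*(t + 4)^2*(t + 4)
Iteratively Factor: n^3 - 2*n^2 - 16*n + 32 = (n - 2)*(n^2 - 16) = (n - 2)*(n + 4)*(n - 4)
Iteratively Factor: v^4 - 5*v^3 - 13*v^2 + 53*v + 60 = (v + 1)*(v^3 - 6*v^2 - 7*v + 60) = (v + 1)*(v + 3)*(v^2 - 9*v + 20) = (v - 5)*(v + 1)*(v + 3)*(v - 4)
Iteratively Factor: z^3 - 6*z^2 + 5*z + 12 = (z - 3)*(z^2 - 3*z - 4) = (z - 3)*(z + 1)*(z - 4)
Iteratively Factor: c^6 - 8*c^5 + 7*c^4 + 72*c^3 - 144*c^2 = (c + 3)*(c^5 - 11*c^4 + 40*c^3 - 48*c^2) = c*(c + 3)*(c^4 - 11*c^3 + 40*c^2 - 48*c) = c*(c - 3)*(c + 3)*(c^3 - 8*c^2 + 16*c) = c*(c - 4)*(c - 3)*(c + 3)*(c^2 - 4*c) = c*(c - 4)^2*(c - 3)*(c + 3)*(c)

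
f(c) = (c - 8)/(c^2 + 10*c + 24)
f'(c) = (-2*c - 10)*(c - 8)/(c^2 + 10*c + 24)^2 + 1/(c^2 + 10*c + 24) = (c^2 + 10*c - 2*(c - 8)*(c + 5) + 24)/(c^2 + 10*c + 24)^2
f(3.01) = -0.08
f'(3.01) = 0.04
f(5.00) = -0.03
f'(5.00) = 0.02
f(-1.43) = -0.80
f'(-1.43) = 0.57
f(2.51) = -0.10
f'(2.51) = 0.04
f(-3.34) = -6.46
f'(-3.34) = 12.78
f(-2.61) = -2.25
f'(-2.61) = 2.50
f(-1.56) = -0.88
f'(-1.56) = 0.65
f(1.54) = -0.15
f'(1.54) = 0.07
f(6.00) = -0.02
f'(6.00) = 0.01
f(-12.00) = -0.42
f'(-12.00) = -0.10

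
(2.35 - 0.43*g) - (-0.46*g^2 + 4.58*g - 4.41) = 0.46*g^2 - 5.01*g + 6.76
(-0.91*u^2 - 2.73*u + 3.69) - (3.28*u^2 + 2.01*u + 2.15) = -4.19*u^2 - 4.74*u + 1.54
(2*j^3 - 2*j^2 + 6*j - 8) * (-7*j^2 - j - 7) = -14*j^5 + 12*j^4 - 54*j^3 + 64*j^2 - 34*j + 56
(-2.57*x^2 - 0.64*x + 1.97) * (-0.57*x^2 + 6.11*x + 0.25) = 1.4649*x^4 - 15.3379*x^3 - 5.6758*x^2 + 11.8767*x + 0.4925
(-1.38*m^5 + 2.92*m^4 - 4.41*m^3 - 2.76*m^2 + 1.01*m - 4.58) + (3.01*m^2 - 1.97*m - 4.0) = -1.38*m^5 + 2.92*m^4 - 4.41*m^3 + 0.25*m^2 - 0.96*m - 8.58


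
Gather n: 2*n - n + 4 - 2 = n + 2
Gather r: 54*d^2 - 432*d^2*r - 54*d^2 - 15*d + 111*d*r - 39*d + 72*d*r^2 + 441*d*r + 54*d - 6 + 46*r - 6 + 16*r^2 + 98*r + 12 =r^2*(72*d + 16) + r*(-432*d^2 + 552*d + 144)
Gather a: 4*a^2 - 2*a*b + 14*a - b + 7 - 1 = 4*a^2 + a*(14 - 2*b) - b + 6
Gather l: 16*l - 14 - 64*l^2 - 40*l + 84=-64*l^2 - 24*l + 70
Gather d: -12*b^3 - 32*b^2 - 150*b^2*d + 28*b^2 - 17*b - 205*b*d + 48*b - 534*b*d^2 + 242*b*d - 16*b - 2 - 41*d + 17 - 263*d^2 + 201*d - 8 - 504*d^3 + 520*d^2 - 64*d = -12*b^3 - 4*b^2 + 15*b - 504*d^3 + d^2*(257 - 534*b) + d*(-150*b^2 + 37*b + 96) + 7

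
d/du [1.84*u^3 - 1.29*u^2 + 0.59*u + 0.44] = 5.52*u^2 - 2.58*u + 0.59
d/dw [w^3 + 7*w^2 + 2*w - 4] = 3*w^2 + 14*w + 2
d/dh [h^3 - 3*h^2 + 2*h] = 3*h^2 - 6*h + 2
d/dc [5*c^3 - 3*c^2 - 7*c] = 15*c^2 - 6*c - 7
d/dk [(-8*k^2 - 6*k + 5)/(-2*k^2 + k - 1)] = (-20*k^2 + 36*k + 1)/(4*k^4 - 4*k^3 + 5*k^2 - 2*k + 1)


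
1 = 1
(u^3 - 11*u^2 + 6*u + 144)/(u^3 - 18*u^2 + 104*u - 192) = (u + 3)/(u - 4)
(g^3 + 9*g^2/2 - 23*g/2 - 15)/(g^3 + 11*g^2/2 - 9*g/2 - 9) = (2*g - 5)/(2*g - 3)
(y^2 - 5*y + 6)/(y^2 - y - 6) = (y - 2)/(y + 2)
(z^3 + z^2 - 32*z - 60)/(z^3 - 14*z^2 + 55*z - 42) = (z^2 + 7*z + 10)/(z^2 - 8*z + 7)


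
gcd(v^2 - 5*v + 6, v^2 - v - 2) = v - 2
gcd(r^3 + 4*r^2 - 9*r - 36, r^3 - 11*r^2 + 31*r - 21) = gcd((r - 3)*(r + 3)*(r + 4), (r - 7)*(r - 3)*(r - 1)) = r - 3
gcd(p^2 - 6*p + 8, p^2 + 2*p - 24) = p - 4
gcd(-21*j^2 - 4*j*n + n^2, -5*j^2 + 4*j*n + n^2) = 1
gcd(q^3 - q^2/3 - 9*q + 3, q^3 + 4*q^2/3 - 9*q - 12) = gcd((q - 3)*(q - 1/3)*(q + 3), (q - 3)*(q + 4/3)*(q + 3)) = q^2 - 9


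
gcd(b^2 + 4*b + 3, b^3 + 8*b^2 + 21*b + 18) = b + 3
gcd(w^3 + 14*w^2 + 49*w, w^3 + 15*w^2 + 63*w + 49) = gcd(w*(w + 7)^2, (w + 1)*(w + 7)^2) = w^2 + 14*w + 49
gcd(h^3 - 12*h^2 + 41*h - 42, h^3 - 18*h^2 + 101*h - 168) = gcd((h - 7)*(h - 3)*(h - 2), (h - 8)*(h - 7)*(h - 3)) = h^2 - 10*h + 21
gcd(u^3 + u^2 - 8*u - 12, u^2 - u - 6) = u^2 - u - 6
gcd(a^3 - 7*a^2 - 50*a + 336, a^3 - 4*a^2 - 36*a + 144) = a - 6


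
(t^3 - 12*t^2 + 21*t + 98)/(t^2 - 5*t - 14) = t - 7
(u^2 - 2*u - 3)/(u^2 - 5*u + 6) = (u + 1)/(u - 2)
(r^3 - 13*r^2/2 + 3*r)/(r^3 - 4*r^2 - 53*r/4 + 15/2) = 2*r/(2*r + 5)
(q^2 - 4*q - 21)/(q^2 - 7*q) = (q + 3)/q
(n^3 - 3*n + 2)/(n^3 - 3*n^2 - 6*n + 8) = (n - 1)/(n - 4)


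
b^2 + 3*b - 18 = (b - 3)*(b + 6)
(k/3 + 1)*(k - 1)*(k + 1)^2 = k^4/3 + 4*k^3/3 + 2*k^2/3 - 4*k/3 - 1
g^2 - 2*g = g*(g - 2)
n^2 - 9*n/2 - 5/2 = (n - 5)*(n + 1/2)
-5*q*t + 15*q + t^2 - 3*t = (-5*q + t)*(t - 3)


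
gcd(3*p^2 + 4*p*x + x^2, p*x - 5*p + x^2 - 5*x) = p + x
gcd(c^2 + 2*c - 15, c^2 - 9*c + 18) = c - 3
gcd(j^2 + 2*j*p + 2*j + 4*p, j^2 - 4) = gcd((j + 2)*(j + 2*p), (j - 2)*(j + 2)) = j + 2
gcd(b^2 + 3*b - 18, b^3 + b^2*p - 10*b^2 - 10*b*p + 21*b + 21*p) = b - 3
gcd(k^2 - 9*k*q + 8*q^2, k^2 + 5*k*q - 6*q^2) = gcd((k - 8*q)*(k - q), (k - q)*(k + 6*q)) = -k + q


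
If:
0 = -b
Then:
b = 0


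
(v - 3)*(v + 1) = v^2 - 2*v - 3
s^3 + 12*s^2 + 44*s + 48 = (s + 2)*(s + 4)*(s + 6)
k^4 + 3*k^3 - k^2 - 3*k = k*(k - 1)*(k + 1)*(k + 3)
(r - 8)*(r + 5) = r^2 - 3*r - 40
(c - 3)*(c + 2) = c^2 - c - 6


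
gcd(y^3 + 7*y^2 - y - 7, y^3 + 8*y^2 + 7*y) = y^2 + 8*y + 7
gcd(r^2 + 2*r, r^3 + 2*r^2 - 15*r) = r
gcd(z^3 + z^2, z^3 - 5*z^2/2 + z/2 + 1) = 1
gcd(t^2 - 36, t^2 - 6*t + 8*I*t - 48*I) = t - 6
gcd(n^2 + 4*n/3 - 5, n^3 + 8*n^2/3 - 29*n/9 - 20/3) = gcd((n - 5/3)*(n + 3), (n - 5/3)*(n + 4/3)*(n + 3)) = n^2 + 4*n/3 - 5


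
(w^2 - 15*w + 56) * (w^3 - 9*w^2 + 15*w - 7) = w^5 - 24*w^4 + 206*w^3 - 736*w^2 + 945*w - 392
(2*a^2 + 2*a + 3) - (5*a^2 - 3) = -3*a^2 + 2*a + 6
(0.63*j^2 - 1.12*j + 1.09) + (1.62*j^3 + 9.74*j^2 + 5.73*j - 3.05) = 1.62*j^3 + 10.37*j^2 + 4.61*j - 1.96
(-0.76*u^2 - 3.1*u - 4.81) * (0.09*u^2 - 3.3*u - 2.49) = -0.0684*u^4 + 2.229*u^3 + 11.6895*u^2 + 23.592*u + 11.9769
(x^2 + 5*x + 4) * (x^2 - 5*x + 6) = x^4 - 15*x^2 + 10*x + 24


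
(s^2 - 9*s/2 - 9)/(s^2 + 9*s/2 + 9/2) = (s - 6)/(s + 3)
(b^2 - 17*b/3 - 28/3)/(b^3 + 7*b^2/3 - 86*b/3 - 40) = (b - 7)/(b^2 + b - 30)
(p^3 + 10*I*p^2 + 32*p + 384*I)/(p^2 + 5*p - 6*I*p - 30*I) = (p^2 + 16*I*p - 64)/(p + 5)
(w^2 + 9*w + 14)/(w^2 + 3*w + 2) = (w + 7)/(w + 1)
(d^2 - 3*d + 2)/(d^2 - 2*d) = (d - 1)/d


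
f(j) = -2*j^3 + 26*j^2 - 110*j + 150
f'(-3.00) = -320.00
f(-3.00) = 768.00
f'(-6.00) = -638.00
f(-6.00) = 2178.00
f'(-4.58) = -474.02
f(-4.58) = 1391.33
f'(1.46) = -46.87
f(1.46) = 38.60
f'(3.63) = -0.30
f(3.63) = -2.36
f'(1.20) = -56.24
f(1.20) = 51.98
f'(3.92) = 1.64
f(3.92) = -2.15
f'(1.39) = -49.31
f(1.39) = 41.96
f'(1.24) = -54.75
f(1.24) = 49.76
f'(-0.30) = -126.14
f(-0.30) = 185.39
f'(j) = -6*j^2 + 52*j - 110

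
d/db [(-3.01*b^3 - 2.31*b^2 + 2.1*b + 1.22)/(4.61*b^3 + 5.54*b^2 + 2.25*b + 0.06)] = (-6.02629999999999*b^4 - 32.907*b^3 - 34.2459*b^2 - 13.7948*b - 2.619)/(21.2521*b^6 + 51.0788*b^5 + 51.4366*b^4 + 25.4832*b^3 + 5.7273*b^2 + 0.27*b + 0.0036)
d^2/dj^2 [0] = 0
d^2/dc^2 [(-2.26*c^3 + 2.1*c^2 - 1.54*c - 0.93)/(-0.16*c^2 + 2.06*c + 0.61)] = (-5.55111512312578e-17*c^5 + 1.77635683940025e-15*c^4 + 18.316752*c^3 + 15.952584*c^2 + 4.108332*c + 2.641484)/(0.004096*c^6 - 0.158208*c^5 + 1.99008*c^4 - 7.53548*c^3 - 7.58718*c^2 - 2.299578*c - 0.226981)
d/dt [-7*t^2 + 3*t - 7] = 3 - 14*t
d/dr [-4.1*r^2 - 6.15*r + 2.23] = -8.2*r - 6.15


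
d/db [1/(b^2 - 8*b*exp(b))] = 2*(4*b*exp(b) - b + 4*exp(b))/(b^2*(b - 8*exp(b))^2)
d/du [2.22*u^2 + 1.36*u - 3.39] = 4.44*u + 1.36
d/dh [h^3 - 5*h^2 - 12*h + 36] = 3*h^2 - 10*h - 12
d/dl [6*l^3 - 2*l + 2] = 18*l^2 - 2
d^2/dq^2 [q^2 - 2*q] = 2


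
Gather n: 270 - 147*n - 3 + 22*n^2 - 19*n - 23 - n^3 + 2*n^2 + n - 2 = -n^3 + 24*n^2 - 165*n + 242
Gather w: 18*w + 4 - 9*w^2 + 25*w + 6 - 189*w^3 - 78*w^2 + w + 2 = -189*w^3 - 87*w^2 + 44*w + 12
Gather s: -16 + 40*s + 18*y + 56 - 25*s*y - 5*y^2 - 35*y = s*(40 - 25*y) - 5*y^2 - 17*y + 40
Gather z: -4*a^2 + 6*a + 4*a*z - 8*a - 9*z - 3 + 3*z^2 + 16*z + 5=-4*a^2 - 2*a + 3*z^2 + z*(4*a + 7) + 2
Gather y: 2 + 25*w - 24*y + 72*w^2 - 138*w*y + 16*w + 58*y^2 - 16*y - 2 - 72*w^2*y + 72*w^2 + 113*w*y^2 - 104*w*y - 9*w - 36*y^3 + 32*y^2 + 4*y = 144*w^2 + 32*w - 36*y^3 + y^2*(113*w + 90) + y*(-72*w^2 - 242*w - 36)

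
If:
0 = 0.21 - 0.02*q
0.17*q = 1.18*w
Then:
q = 10.50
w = 1.51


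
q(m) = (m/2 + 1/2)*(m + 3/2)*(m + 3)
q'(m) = (m/2 + 1/2)*(m + 3/2) + (m/2 + 1/2)*(m + 3) + (m + 3/2)*(m + 3)/2 = 3*m^2/2 + 11*m/2 + 9/2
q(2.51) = 38.78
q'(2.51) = 27.76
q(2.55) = 39.90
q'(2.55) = 28.28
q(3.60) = 77.42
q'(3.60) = 43.74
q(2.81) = 47.70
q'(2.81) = 31.80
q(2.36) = 34.76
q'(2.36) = 25.83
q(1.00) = 10.00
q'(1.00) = 11.50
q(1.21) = 12.61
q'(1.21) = 13.35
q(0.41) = 4.59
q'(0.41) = 7.01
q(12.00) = 1316.25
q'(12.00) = 286.50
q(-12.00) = -519.75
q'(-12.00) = 154.50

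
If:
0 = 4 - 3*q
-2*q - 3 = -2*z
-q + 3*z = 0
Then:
No Solution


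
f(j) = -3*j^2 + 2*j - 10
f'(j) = 2 - 6*j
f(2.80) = -27.92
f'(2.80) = -14.80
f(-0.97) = -14.76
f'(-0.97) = 7.82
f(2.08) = -18.82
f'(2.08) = -10.48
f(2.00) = -18.00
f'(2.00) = -10.00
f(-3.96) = -64.96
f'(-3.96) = 25.76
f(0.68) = -10.03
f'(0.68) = -2.08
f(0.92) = -10.70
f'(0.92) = -3.52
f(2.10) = -19.03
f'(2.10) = -10.60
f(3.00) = -31.00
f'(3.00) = -16.00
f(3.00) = -31.00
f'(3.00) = -16.00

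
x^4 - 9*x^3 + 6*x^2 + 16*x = x*(x - 8)*(x - 2)*(x + 1)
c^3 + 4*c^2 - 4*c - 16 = (c - 2)*(c + 2)*(c + 4)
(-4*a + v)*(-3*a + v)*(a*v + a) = 12*a^3*v + 12*a^3 - 7*a^2*v^2 - 7*a^2*v + a*v^3 + a*v^2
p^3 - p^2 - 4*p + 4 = (p - 2)*(p - 1)*(p + 2)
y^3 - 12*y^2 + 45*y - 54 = (y - 6)*(y - 3)^2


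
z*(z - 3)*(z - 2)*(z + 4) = z^4 - z^3 - 14*z^2 + 24*z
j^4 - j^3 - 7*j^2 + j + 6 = (j - 3)*(j - 1)*(j + 1)*(j + 2)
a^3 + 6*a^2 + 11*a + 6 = (a + 1)*(a + 2)*(a + 3)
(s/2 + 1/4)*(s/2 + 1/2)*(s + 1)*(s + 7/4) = s^4/4 + 17*s^3/16 + 51*s^2/32 + s + 7/32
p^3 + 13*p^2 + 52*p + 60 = (p + 2)*(p + 5)*(p + 6)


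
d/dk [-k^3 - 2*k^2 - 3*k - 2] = -3*k^2 - 4*k - 3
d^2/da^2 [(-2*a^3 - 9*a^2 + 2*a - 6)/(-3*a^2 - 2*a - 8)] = 4*(-56*a^3 - 195*a^2 + 318*a + 244)/(27*a^6 + 54*a^5 + 252*a^4 + 296*a^3 + 672*a^2 + 384*a + 512)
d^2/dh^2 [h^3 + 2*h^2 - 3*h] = 6*h + 4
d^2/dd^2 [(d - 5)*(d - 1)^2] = 6*d - 14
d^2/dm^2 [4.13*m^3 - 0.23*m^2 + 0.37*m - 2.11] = 24.78*m - 0.46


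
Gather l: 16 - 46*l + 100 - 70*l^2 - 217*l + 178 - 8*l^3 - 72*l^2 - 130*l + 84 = -8*l^3 - 142*l^2 - 393*l + 378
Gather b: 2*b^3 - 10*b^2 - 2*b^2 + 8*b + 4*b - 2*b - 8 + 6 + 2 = 2*b^3 - 12*b^2 + 10*b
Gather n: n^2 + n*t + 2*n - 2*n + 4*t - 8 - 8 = n^2 + n*t + 4*t - 16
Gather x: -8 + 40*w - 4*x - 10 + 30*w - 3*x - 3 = 70*w - 7*x - 21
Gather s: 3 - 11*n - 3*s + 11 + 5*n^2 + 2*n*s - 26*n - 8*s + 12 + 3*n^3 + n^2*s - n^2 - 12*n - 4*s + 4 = 3*n^3 + 4*n^2 - 49*n + s*(n^2 + 2*n - 15) + 30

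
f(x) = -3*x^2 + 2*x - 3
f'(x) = 2 - 6*x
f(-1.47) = -12.42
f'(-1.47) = 10.82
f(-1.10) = -8.83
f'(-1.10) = 8.60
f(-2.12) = -20.72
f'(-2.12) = 14.72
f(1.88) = -9.84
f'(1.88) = -9.28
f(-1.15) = -9.27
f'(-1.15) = 8.90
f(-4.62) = -76.27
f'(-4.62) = 29.72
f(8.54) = -204.71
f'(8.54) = -49.24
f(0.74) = -3.16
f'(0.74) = -2.44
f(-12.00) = -459.00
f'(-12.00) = 74.00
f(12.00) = -411.00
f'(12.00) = -70.00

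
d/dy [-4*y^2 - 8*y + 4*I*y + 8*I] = -8*y - 8 + 4*I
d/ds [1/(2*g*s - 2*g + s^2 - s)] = (-2*g - 2*s + 1)/(2*g*s - 2*g + s^2 - s)^2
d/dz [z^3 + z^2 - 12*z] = 3*z^2 + 2*z - 12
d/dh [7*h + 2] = 7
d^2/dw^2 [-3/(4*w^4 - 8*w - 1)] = 48*(3*w^2*(-4*w^4 + 8*w + 1) + 8*(2*w^3 - 1)^2)/(-4*w^4 + 8*w + 1)^3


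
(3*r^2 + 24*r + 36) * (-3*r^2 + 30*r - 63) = -9*r^4 + 18*r^3 + 423*r^2 - 432*r - 2268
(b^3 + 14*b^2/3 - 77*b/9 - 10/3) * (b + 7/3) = b^4 + 7*b^3 + 7*b^2/3 - 629*b/27 - 70/9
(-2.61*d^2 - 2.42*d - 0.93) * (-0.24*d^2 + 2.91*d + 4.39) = 0.6264*d^4 - 7.0143*d^3 - 18.2769*d^2 - 13.3301*d - 4.0827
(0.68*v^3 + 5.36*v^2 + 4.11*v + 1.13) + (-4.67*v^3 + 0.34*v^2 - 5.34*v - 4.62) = -3.99*v^3 + 5.7*v^2 - 1.23*v - 3.49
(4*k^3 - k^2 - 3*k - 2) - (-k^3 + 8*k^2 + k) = 5*k^3 - 9*k^2 - 4*k - 2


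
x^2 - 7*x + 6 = (x - 6)*(x - 1)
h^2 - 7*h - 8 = (h - 8)*(h + 1)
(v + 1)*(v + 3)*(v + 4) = v^3 + 8*v^2 + 19*v + 12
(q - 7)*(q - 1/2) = q^2 - 15*q/2 + 7/2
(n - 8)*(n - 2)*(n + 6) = n^3 - 4*n^2 - 44*n + 96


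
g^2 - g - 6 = (g - 3)*(g + 2)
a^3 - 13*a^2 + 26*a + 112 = (a - 8)*(a - 7)*(a + 2)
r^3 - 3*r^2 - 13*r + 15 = (r - 5)*(r - 1)*(r + 3)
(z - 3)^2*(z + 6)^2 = z^4 + 6*z^3 - 27*z^2 - 108*z + 324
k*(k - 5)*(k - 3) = k^3 - 8*k^2 + 15*k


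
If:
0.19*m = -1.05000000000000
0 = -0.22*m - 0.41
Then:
No Solution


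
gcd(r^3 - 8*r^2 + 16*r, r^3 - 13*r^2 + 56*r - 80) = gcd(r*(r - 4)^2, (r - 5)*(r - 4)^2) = r^2 - 8*r + 16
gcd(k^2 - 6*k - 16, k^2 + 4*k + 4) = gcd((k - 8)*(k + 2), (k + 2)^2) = k + 2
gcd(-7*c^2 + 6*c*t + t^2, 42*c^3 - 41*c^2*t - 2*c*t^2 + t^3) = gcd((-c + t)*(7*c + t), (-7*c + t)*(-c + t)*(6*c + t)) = -c + t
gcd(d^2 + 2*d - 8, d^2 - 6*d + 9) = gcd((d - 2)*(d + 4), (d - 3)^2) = 1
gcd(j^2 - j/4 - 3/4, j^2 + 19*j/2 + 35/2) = 1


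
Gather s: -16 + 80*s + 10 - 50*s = 30*s - 6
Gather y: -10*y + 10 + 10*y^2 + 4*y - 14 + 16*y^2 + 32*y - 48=26*y^2 + 26*y - 52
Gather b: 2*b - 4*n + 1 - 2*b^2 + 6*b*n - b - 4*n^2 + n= -2*b^2 + b*(6*n + 1) - 4*n^2 - 3*n + 1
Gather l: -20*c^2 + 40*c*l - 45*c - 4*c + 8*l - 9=-20*c^2 - 49*c + l*(40*c + 8) - 9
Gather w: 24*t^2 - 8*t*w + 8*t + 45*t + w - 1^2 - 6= 24*t^2 + 53*t + w*(1 - 8*t) - 7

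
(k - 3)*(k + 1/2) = k^2 - 5*k/2 - 3/2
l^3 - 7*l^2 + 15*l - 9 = (l - 3)^2*(l - 1)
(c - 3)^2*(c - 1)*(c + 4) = c^4 - 3*c^3 - 13*c^2 + 51*c - 36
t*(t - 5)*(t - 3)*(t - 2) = t^4 - 10*t^3 + 31*t^2 - 30*t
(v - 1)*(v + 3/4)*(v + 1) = v^3 + 3*v^2/4 - v - 3/4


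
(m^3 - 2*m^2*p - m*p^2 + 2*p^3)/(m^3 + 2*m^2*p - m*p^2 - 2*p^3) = (m - 2*p)/(m + 2*p)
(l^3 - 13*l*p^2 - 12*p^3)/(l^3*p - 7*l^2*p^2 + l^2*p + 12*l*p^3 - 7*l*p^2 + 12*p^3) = (-l^2 - 4*l*p - 3*p^2)/(p*(-l^2 + 3*l*p - l + 3*p))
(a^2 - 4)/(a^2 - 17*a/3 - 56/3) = 3*(4 - a^2)/(-3*a^2 + 17*a + 56)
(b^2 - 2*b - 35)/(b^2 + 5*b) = (b - 7)/b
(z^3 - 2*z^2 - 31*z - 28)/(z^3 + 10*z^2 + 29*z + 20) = (z - 7)/(z + 5)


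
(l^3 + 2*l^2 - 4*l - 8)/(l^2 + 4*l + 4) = l - 2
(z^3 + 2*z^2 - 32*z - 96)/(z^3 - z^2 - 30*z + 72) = (z^3 + 2*z^2 - 32*z - 96)/(z^3 - z^2 - 30*z + 72)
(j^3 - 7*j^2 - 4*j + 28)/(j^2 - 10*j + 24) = (j^3 - 7*j^2 - 4*j + 28)/(j^2 - 10*j + 24)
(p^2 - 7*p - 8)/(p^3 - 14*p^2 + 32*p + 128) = (p + 1)/(p^2 - 6*p - 16)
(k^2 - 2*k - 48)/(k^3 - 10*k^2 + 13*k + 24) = (k + 6)/(k^2 - 2*k - 3)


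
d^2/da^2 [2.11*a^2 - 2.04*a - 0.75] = 4.22000000000000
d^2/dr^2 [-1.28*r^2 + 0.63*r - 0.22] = -2.56000000000000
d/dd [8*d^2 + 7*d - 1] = 16*d + 7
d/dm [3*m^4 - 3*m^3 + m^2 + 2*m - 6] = 12*m^3 - 9*m^2 + 2*m + 2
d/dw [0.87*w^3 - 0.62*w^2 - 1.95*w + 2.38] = 2.61*w^2 - 1.24*w - 1.95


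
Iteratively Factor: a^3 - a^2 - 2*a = (a)*(a^2 - a - 2) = a*(a + 1)*(a - 2)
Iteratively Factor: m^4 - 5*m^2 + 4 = (m - 1)*(m^3 + m^2 - 4*m - 4) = (m - 1)*(m + 2)*(m^2 - m - 2) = (m - 2)*(m - 1)*(m + 2)*(m + 1)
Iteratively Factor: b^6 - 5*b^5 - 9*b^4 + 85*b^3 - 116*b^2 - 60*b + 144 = (b - 2)*(b^5 - 3*b^4 - 15*b^3 + 55*b^2 - 6*b - 72) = (b - 3)*(b - 2)*(b^4 - 15*b^2 + 10*b + 24) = (b - 3)*(b - 2)^2*(b^3 + 2*b^2 - 11*b - 12) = (b - 3)^2*(b - 2)^2*(b^2 + 5*b + 4) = (b - 3)^2*(b - 2)^2*(b + 4)*(b + 1)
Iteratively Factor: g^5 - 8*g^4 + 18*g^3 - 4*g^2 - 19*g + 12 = (g - 1)*(g^4 - 7*g^3 + 11*g^2 + 7*g - 12) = (g - 3)*(g - 1)*(g^3 - 4*g^2 - g + 4) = (g - 3)*(g - 1)^2*(g^2 - 3*g - 4) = (g - 3)*(g - 1)^2*(g + 1)*(g - 4)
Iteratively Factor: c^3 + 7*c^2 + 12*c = (c + 3)*(c^2 + 4*c) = (c + 3)*(c + 4)*(c)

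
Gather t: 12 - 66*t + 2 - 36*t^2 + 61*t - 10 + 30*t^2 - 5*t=-6*t^2 - 10*t + 4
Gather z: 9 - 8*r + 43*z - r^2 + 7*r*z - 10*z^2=-r^2 - 8*r - 10*z^2 + z*(7*r + 43) + 9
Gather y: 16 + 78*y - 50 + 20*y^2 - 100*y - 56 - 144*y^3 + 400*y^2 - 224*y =-144*y^3 + 420*y^2 - 246*y - 90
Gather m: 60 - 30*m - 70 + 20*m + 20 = 10 - 10*m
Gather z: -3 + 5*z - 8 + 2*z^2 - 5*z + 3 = 2*z^2 - 8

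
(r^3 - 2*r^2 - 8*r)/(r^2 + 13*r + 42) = r*(r^2 - 2*r - 8)/(r^2 + 13*r + 42)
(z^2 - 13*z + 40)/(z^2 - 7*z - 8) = (z - 5)/(z + 1)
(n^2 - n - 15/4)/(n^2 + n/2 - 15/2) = (n + 3/2)/(n + 3)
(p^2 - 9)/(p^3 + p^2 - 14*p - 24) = (p - 3)/(p^2 - 2*p - 8)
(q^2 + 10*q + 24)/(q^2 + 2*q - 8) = (q + 6)/(q - 2)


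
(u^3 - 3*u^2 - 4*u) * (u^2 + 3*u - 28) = u^5 - 41*u^3 + 72*u^2 + 112*u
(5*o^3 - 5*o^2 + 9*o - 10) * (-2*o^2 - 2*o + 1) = -10*o^5 - 3*o^3 - 3*o^2 + 29*o - 10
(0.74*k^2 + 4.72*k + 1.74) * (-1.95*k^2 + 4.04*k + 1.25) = -1.443*k^4 - 6.2144*k^3 + 16.6008*k^2 + 12.9296*k + 2.175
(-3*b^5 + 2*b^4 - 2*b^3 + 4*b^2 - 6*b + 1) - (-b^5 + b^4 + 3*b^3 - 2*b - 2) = -2*b^5 + b^4 - 5*b^3 + 4*b^2 - 4*b + 3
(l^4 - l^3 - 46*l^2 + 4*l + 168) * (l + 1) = l^5 - 47*l^3 - 42*l^2 + 172*l + 168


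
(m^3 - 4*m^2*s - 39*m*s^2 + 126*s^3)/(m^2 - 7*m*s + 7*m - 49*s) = (m^2 + 3*m*s - 18*s^2)/(m + 7)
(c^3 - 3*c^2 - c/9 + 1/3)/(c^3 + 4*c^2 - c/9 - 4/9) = (c - 3)/(c + 4)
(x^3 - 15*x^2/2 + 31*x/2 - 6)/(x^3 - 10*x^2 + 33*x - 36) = (x - 1/2)/(x - 3)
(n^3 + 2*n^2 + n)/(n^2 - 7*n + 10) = n*(n^2 + 2*n + 1)/(n^2 - 7*n + 10)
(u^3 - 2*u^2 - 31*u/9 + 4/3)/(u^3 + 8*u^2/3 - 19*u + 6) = (u + 4/3)/(u + 6)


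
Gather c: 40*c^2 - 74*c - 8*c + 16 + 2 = 40*c^2 - 82*c + 18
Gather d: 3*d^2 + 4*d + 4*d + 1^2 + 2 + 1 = 3*d^2 + 8*d + 4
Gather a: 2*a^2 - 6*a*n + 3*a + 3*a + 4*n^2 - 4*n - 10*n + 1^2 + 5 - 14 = 2*a^2 + a*(6 - 6*n) + 4*n^2 - 14*n - 8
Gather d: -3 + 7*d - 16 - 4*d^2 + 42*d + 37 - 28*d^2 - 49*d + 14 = 32 - 32*d^2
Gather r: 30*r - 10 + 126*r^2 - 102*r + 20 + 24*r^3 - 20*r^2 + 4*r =24*r^3 + 106*r^2 - 68*r + 10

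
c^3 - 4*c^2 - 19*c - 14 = (c - 7)*(c + 1)*(c + 2)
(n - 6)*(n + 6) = n^2 - 36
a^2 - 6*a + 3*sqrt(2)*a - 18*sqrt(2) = (a - 6)*(a + 3*sqrt(2))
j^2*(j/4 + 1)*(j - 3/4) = j^4/4 + 13*j^3/16 - 3*j^2/4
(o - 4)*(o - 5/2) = o^2 - 13*o/2 + 10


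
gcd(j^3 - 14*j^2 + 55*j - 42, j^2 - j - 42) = j - 7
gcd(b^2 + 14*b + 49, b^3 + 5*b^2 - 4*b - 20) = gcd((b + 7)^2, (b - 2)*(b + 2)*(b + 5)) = 1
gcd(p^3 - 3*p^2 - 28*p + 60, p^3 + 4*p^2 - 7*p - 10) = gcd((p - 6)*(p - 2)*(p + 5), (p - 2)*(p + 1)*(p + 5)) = p^2 + 3*p - 10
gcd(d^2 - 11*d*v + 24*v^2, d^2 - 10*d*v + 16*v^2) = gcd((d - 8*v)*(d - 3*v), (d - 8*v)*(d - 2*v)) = -d + 8*v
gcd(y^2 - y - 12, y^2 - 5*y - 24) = y + 3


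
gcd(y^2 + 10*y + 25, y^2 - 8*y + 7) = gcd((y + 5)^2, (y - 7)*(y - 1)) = 1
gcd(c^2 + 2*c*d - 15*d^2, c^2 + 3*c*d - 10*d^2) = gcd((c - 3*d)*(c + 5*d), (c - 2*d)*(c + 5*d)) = c + 5*d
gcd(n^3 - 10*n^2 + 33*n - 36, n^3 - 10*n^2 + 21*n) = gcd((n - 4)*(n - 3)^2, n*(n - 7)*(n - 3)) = n - 3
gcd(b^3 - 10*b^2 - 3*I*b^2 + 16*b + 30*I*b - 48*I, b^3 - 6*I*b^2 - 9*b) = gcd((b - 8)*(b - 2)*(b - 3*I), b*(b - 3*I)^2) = b - 3*I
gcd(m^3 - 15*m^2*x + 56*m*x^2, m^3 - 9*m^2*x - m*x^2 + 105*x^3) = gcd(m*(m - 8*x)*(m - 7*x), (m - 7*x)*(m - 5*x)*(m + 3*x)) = -m + 7*x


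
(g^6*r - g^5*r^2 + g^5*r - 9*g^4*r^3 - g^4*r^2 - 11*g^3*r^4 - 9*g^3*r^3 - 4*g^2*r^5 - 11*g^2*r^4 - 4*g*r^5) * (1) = g^6*r - g^5*r^2 + g^5*r - 9*g^4*r^3 - g^4*r^2 - 11*g^3*r^4 - 9*g^3*r^3 - 4*g^2*r^5 - 11*g^2*r^4 - 4*g*r^5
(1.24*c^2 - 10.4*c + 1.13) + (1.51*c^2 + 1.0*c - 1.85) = 2.75*c^2 - 9.4*c - 0.72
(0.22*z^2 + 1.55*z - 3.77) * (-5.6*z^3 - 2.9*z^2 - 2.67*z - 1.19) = -1.232*z^5 - 9.318*z^4 + 16.0296*z^3 + 6.5327*z^2 + 8.2214*z + 4.4863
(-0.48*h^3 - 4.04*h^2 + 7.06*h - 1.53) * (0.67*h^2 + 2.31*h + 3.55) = -0.3216*h^5 - 3.8156*h^4 - 6.3062*h^3 + 0.9415*h^2 + 21.5287*h - 5.4315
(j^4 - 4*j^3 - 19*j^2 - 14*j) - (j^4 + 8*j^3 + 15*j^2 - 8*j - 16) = -12*j^3 - 34*j^2 - 6*j + 16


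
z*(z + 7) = z^2 + 7*z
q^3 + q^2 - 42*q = q*(q - 6)*(q + 7)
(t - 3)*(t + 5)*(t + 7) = t^3 + 9*t^2 - t - 105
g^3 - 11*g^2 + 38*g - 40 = (g - 5)*(g - 4)*(g - 2)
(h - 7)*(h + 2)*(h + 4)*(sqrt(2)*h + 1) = sqrt(2)*h^4 - sqrt(2)*h^3 + h^3 - 34*sqrt(2)*h^2 - h^2 - 56*sqrt(2)*h - 34*h - 56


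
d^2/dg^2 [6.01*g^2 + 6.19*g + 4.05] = 12.0200000000000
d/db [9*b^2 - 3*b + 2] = 18*b - 3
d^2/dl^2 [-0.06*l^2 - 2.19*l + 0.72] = -0.120000000000000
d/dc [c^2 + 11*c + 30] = 2*c + 11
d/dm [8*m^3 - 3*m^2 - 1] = 6*m*(4*m - 1)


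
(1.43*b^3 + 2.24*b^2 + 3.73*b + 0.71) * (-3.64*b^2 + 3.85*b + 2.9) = -5.2052*b^5 - 2.6481*b^4 - 0.8062*b^3 + 18.2721*b^2 + 13.5505*b + 2.059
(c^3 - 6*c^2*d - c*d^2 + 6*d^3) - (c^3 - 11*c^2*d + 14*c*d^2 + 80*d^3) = 5*c^2*d - 15*c*d^2 - 74*d^3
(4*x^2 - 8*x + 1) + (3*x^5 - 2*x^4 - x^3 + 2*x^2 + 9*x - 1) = 3*x^5 - 2*x^4 - x^3 + 6*x^2 + x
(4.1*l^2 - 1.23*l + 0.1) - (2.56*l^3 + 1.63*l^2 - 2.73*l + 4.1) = -2.56*l^3 + 2.47*l^2 + 1.5*l - 4.0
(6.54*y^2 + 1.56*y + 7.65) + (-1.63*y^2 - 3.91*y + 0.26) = 4.91*y^2 - 2.35*y + 7.91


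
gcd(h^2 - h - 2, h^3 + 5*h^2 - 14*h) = h - 2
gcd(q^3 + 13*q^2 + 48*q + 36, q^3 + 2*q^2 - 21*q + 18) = q + 6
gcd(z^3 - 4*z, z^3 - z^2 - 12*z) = z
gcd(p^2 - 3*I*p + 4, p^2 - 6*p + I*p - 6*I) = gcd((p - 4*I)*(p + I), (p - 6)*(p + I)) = p + I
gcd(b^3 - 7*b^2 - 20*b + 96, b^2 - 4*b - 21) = 1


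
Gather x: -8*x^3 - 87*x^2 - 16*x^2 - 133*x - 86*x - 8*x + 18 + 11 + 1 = -8*x^3 - 103*x^2 - 227*x + 30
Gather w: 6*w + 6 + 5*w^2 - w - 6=5*w^2 + 5*w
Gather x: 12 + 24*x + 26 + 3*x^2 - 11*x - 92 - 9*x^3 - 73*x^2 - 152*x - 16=-9*x^3 - 70*x^2 - 139*x - 70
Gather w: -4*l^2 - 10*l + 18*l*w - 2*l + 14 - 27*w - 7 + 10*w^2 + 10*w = -4*l^2 - 12*l + 10*w^2 + w*(18*l - 17) + 7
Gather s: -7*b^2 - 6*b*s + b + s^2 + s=-7*b^2 + b + s^2 + s*(1 - 6*b)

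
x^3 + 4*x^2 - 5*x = x*(x - 1)*(x + 5)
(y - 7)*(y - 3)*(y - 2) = y^3 - 12*y^2 + 41*y - 42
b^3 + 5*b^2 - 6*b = b*(b - 1)*(b + 6)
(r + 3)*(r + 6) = r^2 + 9*r + 18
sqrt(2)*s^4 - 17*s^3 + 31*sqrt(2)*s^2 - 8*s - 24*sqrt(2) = (s - 6*sqrt(2))*(s - 2*sqrt(2))*(s - sqrt(2))*(sqrt(2)*s + 1)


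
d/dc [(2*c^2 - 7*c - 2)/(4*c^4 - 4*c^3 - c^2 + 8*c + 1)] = (-16*c^5 + 92*c^4 - 24*c^3 - 15*c^2 + 9)/(16*c^8 - 32*c^7 + 8*c^6 + 72*c^5 - 55*c^4 - 24*c^3 + 62*c^2 + 16*c + 1)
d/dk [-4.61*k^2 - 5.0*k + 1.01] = -9.22*k - 5.0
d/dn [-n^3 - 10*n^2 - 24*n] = -3*n^2 - 20*n - 24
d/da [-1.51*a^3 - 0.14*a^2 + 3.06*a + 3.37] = -4.53*a^2 - 0.28*a + 3.06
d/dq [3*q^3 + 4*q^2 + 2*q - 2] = 9*q^2 + 8*q + 2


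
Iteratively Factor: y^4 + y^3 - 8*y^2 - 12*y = (y + 2)*(y^3 - y^2 - 6*y) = (y + 2)^2*(y^2 - 3*y) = y*(y + 2)^2*(y - 3)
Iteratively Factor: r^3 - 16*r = (r)*(r^2 - 16) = r*(r - 4)*(r + 4)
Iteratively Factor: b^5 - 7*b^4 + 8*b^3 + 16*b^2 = (b)*(b^4 - 7*b^3 + 8*b^2 + 16*b) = b^2*(b^3 - 7*b^2 + 8*b + 16) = b^2*(b - 4)*(b^2 - 3*b - 4) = b^2*(b - 4)*(b + 1)*(b - 4)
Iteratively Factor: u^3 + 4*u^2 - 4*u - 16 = (u + 2)*(u^2 + 2*u - 8) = (u - 2)*(u + 2)*(u + 4)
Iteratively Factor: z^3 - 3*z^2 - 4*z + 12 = (z - 2)*(z^2 - z - 6) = (z - 2)*(z + 2)*(z - 3)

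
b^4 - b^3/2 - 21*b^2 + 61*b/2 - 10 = (b - 4)*(b - 1)*(b - 1/2)*(b + 5)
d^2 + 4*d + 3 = (d + 1)*(d + 3)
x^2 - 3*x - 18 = (x - 6)*(x + 3)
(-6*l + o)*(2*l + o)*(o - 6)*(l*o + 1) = -12*l^3*o^2 + 72*l^3*o - 4*l^2*o^3 + 24*l^2*o^2 - 12*l^2*o + 72*l^2 + l*o^4 - 6*l*o^3 - 4*l*o^2 + 24*l*o + o^3 - 6*o^2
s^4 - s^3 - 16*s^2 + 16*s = s*(s - 4)*(s - 1)*(s + 4)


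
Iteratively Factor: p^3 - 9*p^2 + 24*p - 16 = (p - 1)*(p^2 - 8*p + 16) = (p - 4)*(p - 1)*(p - 4)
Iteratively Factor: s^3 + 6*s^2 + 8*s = (s)*(s^2 + 6*s + 8) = s*(s + 4)*(s + 2)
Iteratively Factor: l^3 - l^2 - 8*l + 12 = (l - 2)*(l^2 + l - 6) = (l - 2)*(l + 3)*(l - 2)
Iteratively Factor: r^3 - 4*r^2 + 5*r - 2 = (r - 2)*(r^2 - 2*r + 1) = (r - 2)*(r - 1)*(r - 1)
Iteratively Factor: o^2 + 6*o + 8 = (o + 4)*(o + 2)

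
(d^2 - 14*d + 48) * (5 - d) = -d^3 + 19*d^2 - 118*d + 240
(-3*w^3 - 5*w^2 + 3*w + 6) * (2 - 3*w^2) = 9*w^5 + 15*w^4 - 15*w^3 - 28*w^2 + 6*w + 12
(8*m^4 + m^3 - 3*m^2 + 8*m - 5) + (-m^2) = 8*m^4 + m^3 - 4*m^2 + 8*m - 5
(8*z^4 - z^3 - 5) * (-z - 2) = -8*z^5 - 15*z^4 + 2*z^3 + 5*z + 10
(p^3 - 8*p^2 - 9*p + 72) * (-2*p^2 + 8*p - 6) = -2*p^5 + 24*p^4 - 52*p^3 - 168*p^2 + 630*p - 432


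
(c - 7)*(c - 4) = c^2 - 11*c + 28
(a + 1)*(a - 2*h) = a^2 - 2*a*h + a - 2*h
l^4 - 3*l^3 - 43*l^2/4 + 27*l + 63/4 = (l - 7/2)*(l - 3)*(l + 1/2)*(l + 3)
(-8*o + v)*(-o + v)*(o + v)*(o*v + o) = 8*o^4*v + 8*o^4 - o^3*v^2 - o^3*v - 8*o^2*v^3 - 8*o^2*v^2 + o*v^4 + o*v^3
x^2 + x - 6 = (x - 2)*(x + 3)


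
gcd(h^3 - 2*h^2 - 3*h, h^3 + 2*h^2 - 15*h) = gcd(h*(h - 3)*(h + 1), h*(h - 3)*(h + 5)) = h^2 - 3*h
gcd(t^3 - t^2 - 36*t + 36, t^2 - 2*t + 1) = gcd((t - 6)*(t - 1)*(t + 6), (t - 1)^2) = t - 1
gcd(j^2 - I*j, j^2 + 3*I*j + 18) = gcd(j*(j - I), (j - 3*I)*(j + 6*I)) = 1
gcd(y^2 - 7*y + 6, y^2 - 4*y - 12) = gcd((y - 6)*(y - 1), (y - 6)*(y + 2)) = y - 6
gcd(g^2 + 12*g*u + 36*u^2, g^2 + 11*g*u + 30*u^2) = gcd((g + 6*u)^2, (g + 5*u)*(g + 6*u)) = g + 6*u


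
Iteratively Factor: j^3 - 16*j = (j + 4)*(j^2 - 4*j) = (j - 4)*(j + 4)*(j)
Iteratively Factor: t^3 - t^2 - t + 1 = (t + 1)*(t^2 - 2*t + 1) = (t - 1)*(t + 1)*(t - 1)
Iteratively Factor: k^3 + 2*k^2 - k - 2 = (k + 1)*(k^2 + k - 2) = (k - 1)*(k + 1)*(k + 2)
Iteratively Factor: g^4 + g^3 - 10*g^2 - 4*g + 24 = (g + 3)*(g^3 - 2*g^2 - 4*g + 8) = (g - 2)*(g + 3)*(g^2 - 4) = (g - 2)*(g + 2)*(g + 3)*(g - 2)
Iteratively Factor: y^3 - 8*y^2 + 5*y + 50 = (y + 2)*(y^2 - 10*y + 25) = (y - 5)*(y + 2)*(y - 5)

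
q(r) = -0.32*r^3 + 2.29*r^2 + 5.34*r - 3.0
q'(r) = -0.96*r^2 + 4.58*r + 5.34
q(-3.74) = 25.80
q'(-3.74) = -25.22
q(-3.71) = 25.05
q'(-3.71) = -24.87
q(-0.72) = -5.54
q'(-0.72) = 1.54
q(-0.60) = -5.31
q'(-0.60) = 2.25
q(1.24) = 6.53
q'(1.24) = 9.54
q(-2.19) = -0.35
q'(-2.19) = -9.29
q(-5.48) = 89.17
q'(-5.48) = -48.59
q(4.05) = 34.93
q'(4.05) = 8.14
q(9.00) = -2.73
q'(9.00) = -31.20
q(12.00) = -162.12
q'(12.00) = -77.94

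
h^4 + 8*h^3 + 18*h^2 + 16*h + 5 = (h + 1)^3*(h + 5)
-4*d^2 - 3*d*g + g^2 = (-4*d + g)*(d + g)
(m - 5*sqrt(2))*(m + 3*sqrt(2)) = m^2 - 2*sqrt(2)*m - 30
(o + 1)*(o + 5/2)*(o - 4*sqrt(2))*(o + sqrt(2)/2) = o^4 - 7*sqrt(2)*o^3/2 + 7*o^3/2 - 49*sqrt(2)*o^2/4 - 3*o^2/2 - 14*o - 35*sqrt(2)*o/4 - 10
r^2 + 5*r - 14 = (r - 2)*(r + 7)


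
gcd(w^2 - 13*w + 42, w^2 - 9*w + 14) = w - 7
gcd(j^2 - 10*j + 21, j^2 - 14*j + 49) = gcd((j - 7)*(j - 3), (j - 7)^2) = j - 7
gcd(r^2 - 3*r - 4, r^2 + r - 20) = r - 4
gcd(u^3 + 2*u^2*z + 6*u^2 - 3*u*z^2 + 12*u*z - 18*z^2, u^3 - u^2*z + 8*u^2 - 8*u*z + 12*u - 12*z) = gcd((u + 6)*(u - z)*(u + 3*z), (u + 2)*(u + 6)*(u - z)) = -u^2 + u*z - 6*u + 6*z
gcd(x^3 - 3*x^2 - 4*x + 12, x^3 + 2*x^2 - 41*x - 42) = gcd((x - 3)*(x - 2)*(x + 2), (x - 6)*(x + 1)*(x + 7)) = 1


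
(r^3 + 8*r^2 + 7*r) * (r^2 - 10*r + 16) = r^5 - 2*r^4 - 57*r^3 + 58*r^2 + 112*r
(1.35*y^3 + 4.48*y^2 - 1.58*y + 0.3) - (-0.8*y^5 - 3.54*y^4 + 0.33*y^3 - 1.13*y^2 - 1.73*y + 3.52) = 0.8*y^5 + 3.54*y^4 + 1.02*y^3 + 5.61*y^2 + 0.15*y - 3.22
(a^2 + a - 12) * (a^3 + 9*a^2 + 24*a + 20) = a^5 + 10*a^4 + 21*a^3 - 64*a^2 - 268*a - 240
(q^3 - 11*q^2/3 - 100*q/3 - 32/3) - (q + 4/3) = q^3 - 11*q^2/3 - 103*q/3 - 12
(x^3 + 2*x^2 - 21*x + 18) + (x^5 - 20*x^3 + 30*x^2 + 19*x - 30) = x^5 - 19*x^3 + 32*x^2 - 2*x - 12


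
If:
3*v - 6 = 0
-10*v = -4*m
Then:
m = 5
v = 2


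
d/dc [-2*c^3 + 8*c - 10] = 8 - 6*c^2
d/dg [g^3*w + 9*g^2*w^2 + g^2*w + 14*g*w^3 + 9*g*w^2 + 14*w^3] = w*(3*g^2 + 18*g*w + 2*g + 14*w^2 + 9*w)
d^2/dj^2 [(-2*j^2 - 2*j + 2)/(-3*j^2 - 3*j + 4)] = 4*(9*j^2 + 9*j + 7)/(27*j^6 + 81*j^5 - 27*j^4 - 189*j^3 + 36*j^2 + 144*j - 64)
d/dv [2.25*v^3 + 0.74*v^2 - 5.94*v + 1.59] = 6.75*v^2 + 1.48*v - 5.94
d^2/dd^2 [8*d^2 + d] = 16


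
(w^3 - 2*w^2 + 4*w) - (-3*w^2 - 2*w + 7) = w^3 + w^2 + 6*w - 7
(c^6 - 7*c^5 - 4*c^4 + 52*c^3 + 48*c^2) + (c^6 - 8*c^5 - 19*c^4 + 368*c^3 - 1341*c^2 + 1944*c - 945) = 2*c^6 - 15*c^5 - 23*c^4 + 420*c^3 - 1293*c^2 + 1944*c - 945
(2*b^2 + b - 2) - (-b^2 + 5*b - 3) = 3*b^2 - 4*b + 1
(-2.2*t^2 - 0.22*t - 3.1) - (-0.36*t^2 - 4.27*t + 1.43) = -1.84*t^2 + 4.05*t - 4.53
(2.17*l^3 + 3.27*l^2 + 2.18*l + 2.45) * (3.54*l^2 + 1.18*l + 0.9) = 7.6818*l^5 + 14.1364*l^4 + 13.5288*l^3 + 14.1884*l^2 + 4.853*l + 2.205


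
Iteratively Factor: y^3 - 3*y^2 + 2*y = (y - 2)*(y^2 - y) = y*(y - 2)*(y - 1)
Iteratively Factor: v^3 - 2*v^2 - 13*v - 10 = (v + 1)*(v^2 - 3*v - 10) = (v + 1)*(v + 2)*(v - 5)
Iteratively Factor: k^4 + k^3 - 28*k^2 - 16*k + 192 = (k - 3)*(k^3 + 4*k^2 - 16*k - 64) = (k - 4)*(k - 3)*(k^2 + 8*k + 16) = (k - 4)*(k - 3)*(k + 4)*(k + 4)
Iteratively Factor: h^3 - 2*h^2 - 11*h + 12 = (h - 4)*(h^2 + 2*h - 3) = (h - 4)*(h - 1)*(h + 3)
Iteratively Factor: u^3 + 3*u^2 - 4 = (u - 1)*(u^2 + 4*u + 4) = (u - 1)*(u + 2)*(u + 2)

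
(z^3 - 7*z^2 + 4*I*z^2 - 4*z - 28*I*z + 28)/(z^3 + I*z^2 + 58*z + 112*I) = (z^2 + z*(-7 + 2*I) - 14*I)/(z^2 - I*z + 56)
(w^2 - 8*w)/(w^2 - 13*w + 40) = w/(w - 5)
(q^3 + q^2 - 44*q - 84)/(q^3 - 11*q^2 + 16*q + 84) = (q + 6)/(q - 6)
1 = 1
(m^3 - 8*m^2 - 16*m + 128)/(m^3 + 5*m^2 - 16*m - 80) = (m - 8)/(m + 5)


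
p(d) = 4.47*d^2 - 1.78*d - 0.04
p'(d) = 8.94*d - 1.78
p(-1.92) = 19.86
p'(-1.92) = -18.94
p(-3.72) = 68.44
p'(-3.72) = -35.04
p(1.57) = 8.18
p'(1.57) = 12.26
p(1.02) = 2.79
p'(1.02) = 7.34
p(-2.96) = 44.39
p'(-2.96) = -28.24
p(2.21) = 17.86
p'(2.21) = 17.98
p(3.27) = 41.94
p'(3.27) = 27.45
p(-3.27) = 53.58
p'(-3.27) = -31.01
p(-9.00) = 378.05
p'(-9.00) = -82.24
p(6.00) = 150.20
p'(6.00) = 51.86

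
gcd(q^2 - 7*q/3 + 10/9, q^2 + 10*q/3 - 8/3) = q - 2/3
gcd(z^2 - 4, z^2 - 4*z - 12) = z + 2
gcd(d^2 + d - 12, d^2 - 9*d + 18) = d - 3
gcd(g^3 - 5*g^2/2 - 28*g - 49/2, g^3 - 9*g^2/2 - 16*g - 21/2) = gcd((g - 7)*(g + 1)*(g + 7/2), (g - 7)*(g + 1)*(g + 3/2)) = g^2 - 6*g - 7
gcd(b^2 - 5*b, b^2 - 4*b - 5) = b - 5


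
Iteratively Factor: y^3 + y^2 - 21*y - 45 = (y - 5)*(y^2 + 6*y + 9) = (y - 5)*(y + 3)*(y + 3)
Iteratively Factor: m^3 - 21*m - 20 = (m + 1)*(m^2 - m - 20) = (m - 5)*(m + 1)*(m + 4)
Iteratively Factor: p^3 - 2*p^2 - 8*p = (p)*(p^2 - 2*p - 8) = p*(p + 2)*(p - 4)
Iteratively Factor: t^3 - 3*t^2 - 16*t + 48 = (t + 4)*(t^2 - 7*t + 12) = (t - 3)*(t + 4)*(t - 4)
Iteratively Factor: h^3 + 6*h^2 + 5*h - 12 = (h + 4)*(h^2 + 2*h - 3) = (h + 3)*(h + 4)*(h - 1)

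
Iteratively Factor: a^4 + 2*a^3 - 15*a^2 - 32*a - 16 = (a + 1)*(a^3 + a^2 - 16*a - 16) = (a + 1)*(a + 4)*(a^2 - 3*a - 4) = (a + 1)^2*(a + 4)*(a - 4)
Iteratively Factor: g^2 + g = (g + 1)*(g)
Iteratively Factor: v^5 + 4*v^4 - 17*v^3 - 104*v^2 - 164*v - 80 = (v - 5)*(v^4 + 9*v^3 + 28*v^2 + 36*v + 16) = (v - 5)*(v + 2)*(v^3 + 7*v^2 + 14*v + 8) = (v - 5)*(v + 2)*(v + 4)*(v^2 + 3*v + 2) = (v - 5)*(v + 1)*(v + 2)*(v + 4)*(v + 2)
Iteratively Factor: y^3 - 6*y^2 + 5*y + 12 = (y + 1)*(y^2 - 7*y + 12) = (y - 4)*(y + 1)*(y - 3)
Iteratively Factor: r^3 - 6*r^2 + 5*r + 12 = (r - 3)*(r^2 - 3*r - 4) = (r - 4)*(r - 3)*(r + 1)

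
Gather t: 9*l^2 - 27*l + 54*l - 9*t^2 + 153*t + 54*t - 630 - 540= 9*l^2 + 27*l - 9*t^2 + 207*t - 1170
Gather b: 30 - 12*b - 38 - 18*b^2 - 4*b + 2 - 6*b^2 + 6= -24*b^2 - 16*b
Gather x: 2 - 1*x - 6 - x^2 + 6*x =-x^2 + 5*x - 4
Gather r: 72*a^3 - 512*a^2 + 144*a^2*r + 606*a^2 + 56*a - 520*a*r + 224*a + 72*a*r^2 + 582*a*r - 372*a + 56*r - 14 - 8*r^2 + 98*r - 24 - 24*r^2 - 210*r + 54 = 72*a^3 + 94*a^2 - 92*a + r^2*(72*a - 32) + r*(144*a^2 + 62*a - 56) + 16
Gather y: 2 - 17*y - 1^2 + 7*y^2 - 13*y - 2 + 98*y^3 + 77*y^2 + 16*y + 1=98*y^3 + 84*y^2 - 14*y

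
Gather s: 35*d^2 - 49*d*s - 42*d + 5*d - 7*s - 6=35*d^2 - 37*d + s*(-49*d - 7) - 6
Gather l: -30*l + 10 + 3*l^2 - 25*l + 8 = 3*l^2 - 55*l + 18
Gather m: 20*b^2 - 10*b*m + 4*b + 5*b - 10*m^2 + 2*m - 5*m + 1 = 20*b^2 + 9*b - 10*m^2 + m*(-10*b - 3) + 1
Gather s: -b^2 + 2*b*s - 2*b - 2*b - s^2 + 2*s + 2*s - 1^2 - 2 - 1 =-b^2 - 4*b - s^2 + s*(2*b + 4) - 4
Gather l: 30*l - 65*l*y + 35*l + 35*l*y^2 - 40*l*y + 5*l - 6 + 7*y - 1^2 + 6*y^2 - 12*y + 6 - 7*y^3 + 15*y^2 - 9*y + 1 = l*(35*y^2 - 105*y + 70) - 7*y^3 + 21*y^2 - 14*y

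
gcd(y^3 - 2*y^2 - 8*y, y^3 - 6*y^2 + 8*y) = y^2 - 4*y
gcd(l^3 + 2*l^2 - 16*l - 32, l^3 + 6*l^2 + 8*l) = l^2 + 6*l + 8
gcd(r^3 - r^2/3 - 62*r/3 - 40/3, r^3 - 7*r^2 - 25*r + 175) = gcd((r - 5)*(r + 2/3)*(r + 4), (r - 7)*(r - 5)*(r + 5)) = r - 5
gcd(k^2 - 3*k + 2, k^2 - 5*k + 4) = k - 1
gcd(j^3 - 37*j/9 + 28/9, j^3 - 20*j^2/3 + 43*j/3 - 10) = 1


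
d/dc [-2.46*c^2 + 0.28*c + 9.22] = 0.28 - 4.92*c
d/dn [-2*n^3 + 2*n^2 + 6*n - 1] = -6*n^2 + 4*n + 6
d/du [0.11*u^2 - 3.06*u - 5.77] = 0.22*u - 3.06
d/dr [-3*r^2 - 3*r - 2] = -6*r - 3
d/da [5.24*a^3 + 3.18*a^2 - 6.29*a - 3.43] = 15.72*a^2 + 6.36*a - 6.29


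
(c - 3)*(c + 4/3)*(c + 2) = c^3 + c^2/3 - 22*c/3 - 8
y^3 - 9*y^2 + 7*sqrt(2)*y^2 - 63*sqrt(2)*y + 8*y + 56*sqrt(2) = (y - 8)*(y - 1)*(y + 7*sqrt(2))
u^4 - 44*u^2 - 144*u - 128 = (u - 8)*(u + 2)^2*(u + 4)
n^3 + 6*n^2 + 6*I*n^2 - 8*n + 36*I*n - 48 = (n + 6)*(n + 2*I)*(n + 4*I)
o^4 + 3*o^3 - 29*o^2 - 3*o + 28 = (o - 4)*(o - 1)*(o + 1)*(o + 7)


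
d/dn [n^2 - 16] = 2*n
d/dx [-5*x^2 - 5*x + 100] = -10*x - 5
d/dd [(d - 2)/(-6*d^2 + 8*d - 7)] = 3*(2*d^2 - 8*d + 3)/(36*d^4 - 96*d^3 + 148*d^2 - 112*d + 49)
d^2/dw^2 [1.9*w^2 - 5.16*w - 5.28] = 3.80000000000000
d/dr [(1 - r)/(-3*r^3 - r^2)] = 2*(-3*r^2 + 4*r + 1)/(r^3*(9*r^2 + 6*r + 1))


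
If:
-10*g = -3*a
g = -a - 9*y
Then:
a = -90*y/13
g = -27*y/13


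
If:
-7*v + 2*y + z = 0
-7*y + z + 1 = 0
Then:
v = 9*z/49 + 2/49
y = z/7 + 1/7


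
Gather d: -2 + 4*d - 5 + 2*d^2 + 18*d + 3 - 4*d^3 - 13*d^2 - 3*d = -4*d^3 - 11*d^2 + 19*d - 4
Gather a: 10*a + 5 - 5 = 10*a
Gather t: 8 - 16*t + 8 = 16 - 16*t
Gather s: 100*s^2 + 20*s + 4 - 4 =100*s^2 + 20*s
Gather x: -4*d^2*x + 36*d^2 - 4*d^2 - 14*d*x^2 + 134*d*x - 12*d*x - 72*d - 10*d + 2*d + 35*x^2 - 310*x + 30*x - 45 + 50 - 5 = 32*d^2 - 80*d + x^2*(35 - 14*d) + x*(-4*d^2 + 122*d - 280)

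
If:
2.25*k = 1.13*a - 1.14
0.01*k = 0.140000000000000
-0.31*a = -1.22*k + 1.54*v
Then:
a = 28.88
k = 14.00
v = 5.28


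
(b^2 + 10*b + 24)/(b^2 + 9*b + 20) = (b + 6)/(b + 5)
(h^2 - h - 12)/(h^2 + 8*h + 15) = (h - 4)/(h + 5)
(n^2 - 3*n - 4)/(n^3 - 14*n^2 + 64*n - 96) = (n + 1)/(n^2 - 10*n + 24)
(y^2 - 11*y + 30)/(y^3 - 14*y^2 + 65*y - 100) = (y - 6)/(y^2 - 9*y + 20)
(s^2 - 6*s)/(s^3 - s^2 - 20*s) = (6 - s)/(-s^2 + s + 20)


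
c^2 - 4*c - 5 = (c - 5)*(c + 1)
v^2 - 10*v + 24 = (v - 6)*(v - 4)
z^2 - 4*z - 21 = (z - 7)*(z + 3)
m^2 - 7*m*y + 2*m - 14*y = (m + 2)*(m - 7*y)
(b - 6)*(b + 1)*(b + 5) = b^3 - 31*b - 30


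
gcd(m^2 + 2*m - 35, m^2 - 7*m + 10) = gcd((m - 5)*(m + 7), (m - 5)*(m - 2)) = m - 5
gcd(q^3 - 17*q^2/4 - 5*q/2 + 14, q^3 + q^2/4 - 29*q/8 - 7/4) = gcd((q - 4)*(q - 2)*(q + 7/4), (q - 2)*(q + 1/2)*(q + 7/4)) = q^2 - q/4 - 7/2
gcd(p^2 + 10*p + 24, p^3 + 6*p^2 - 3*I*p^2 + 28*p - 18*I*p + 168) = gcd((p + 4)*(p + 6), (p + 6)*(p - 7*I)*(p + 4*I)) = p + 6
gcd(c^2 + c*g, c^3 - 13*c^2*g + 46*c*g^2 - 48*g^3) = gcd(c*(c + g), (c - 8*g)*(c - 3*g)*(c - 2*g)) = 1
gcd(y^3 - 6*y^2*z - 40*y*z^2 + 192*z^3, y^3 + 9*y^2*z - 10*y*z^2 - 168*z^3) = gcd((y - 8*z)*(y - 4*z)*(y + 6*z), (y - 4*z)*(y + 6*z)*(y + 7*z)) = y^2 + 2*y*z - 24*z^2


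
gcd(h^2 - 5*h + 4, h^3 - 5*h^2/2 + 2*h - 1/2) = h - 1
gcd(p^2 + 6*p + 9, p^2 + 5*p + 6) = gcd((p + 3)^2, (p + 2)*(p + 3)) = p + 3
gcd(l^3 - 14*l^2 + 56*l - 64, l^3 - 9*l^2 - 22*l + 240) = l - 8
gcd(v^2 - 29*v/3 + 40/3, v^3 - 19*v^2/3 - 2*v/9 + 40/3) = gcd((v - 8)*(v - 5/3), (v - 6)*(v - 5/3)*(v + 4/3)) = v - 5/3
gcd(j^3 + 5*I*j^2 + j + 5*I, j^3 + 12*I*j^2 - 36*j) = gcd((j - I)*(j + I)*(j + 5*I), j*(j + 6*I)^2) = 1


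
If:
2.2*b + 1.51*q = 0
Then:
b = -0.686363636363636*q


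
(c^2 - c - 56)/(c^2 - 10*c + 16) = (c + 7)/(c - 2)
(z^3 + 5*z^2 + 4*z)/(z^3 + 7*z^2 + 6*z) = (z + 4)/(z + 6)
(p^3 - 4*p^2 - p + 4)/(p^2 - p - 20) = (-p^3 + 4*p^2 + p - 4)/(-p^2 + p + 20)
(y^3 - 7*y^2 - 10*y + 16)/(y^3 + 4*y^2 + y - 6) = (y - 8)/(y + 3)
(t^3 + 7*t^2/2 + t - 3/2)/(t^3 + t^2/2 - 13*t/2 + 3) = (t + 1)/(t - 2)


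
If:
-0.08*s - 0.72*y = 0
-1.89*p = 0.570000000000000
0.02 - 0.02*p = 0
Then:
No Solution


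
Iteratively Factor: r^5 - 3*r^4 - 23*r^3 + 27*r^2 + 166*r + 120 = (r + 3)*(r^4 - 6*r^3 - 5*r^2 + 42*r + 40) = (r + 2)*(r + 3)*(r^3 - 8*r^2 + 11*r + 20) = (r + 1)*(r + 2)*(r + 3)*(r^2 - 9*r + 20) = (r - 4)*(r + 1)*(r + 2)*(r + 3)*(r - 5)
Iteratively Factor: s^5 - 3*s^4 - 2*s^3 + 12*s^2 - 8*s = (s + 2)*(s^4 - 5*s^3 + 8*s^2 - 4*s) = s*(s + 2)*(s^3 - 5*s^2 + 8*s - 4) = s*(s - 1)*(s + 2)*(s^2 - 4*s + 4) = s*(s - 2)*(s - 1)*(s + 2)*(s - 2)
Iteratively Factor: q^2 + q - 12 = (q - 3)*(q + 4)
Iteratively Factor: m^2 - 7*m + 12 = (m - 3)*(m - 4)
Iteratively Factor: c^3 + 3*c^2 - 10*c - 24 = (c + 4)*(c^2 - c - 6) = (c + 2)*(c + 4)*(c - 3)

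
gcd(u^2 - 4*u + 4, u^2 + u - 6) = u - 2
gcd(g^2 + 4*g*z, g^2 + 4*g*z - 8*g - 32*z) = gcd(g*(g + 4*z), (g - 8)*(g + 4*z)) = g + 4*z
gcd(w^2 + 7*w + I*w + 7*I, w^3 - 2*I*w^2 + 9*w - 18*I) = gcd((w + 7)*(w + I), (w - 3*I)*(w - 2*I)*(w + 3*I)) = 1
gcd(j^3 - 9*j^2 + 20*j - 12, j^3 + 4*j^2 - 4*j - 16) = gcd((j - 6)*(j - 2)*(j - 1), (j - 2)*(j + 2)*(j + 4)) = j - 2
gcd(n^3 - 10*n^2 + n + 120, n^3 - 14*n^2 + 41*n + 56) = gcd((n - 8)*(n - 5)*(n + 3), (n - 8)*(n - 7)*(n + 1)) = n - 8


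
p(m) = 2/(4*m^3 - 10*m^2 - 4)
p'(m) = 2*(-12*m^2 + 20*m)/(4*m^3 - 10*m^2 - 4)^2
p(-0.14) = -0.48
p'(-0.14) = -0.34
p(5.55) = 0.01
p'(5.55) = -0.00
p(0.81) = -0.24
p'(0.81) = 0.23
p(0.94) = -0.21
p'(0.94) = 0.18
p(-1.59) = -0.04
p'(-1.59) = -0.06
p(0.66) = -0.28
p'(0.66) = 0.31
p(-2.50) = -0.02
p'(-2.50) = -0.02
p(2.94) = 0.18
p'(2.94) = -0.71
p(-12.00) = 0.00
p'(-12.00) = 0.00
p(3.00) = 0.14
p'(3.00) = -0.49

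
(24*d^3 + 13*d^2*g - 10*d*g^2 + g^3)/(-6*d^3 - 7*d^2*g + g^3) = (-8*d + g)/(2*d + g)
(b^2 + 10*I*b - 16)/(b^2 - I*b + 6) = (b + 8*I)/(b - 3*I)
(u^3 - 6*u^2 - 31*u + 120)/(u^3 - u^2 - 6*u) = (u^2 - 3*u - 40)/(u*(u + 2))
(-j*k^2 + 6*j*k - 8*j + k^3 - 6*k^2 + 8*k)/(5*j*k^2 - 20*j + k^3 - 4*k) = (-j*k + 4*j + k^2 - 4*k)/(5*j*k + 10*j + k^2 + 2*k)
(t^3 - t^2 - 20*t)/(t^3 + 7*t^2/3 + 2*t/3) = 3*(t^2 - t - 20)/(3*t^2 + 7*t + 2)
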